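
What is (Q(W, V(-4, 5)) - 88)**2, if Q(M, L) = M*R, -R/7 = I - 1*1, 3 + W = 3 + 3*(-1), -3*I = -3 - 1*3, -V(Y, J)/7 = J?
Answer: 4489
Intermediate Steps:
V(Y, J) = -7*J
I = 2 (I = -(-3 - 1*3)/3 = -(-3 - 3)/3 = -1/3*(-6) = 2)
W = -3 (W = -3 + (3 + 3*(-1)) = -3 + (3 - 3) = -3 + 0 = -3)
R = -7 (R = -7*(2 - 1*1) = -7*(2 - 1) = -7*1 = -7)
Q(M, L) = -7*M (Q(M, L) = M*(-7) = -7*M)
(Q(W, V(-4, 5)) - 88)**2 = (-7*(-3) - 88)**2 = (21 - 88)**2 = (-67)**2 = 4489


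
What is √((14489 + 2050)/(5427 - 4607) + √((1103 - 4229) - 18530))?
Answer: √(3390495 + 336200*I*√5414)/410 ≈ 9.1844 + 8.0114*I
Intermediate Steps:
√((14489 + 2050)/(5427 - 4607) + √((1103 - 4229) - 18530)) = √(16539/820 + √(-3126 - 18530)) = √(16539*(1/820) + √(-21656)) = √(16539/820 + 2*I*√5414)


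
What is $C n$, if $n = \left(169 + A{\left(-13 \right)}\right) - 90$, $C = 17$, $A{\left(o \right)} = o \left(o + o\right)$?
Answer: $7089$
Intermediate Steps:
$A{\left(o \right)} = 2 o^{2}$ ($A{\left(o \right)} = o 2 o = 2 o^{2}$)
$n = 417$ ($n = \left(169 + 2 \left(-13\right)^{2}\right) - 90 = \left(169 + 2 \cdot 169\right) - 90 = \left(169 + 338\right) - 90 = 507 - 90 = 417$)
$C n = 17 \cdot 417 = 7089$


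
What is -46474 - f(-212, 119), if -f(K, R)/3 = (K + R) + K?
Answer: -47389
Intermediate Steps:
f(K, R) = -6*K - 3*R (f(K, R) = -3*((K + R) + K) = -3*(R + 2*K) = -6*K - 3*R)
-46474 - f(-212, 119) = -46474 - (-6*(-212) - 3*119) = -46474 - (1272 - 357) = -46474 - 1*915 = -46474 - 915 = -47389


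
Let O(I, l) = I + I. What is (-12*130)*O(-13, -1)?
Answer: 40560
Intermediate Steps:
O(I, l) = 2*I
(-12*130)*O(-13, -1) = (-12*130)*(2*(-13)) = -1560*(-26) = 40560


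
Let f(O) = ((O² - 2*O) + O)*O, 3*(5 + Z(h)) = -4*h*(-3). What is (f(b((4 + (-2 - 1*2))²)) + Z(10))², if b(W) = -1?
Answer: 1089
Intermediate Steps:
Z(h) = -5 + 4*h (Z(h) = -5 + (-4*h*(-3))/3 = -5 + (12*h)/3 = -5 + 4*h)
f(O) = O*(O² - O) (f(O) = (O² - O)*O = O*(O² - O))
(f(b((4 + (-2 - 1*2))²)) + Z(10))² = ((-1)²*(-1 - 1) + (-5 + 4*10))² = (1*(-2) + (-5 + 40))² = (-2 + 35)² = 33² = 1089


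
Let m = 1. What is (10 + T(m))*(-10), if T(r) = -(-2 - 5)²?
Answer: 390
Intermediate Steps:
T(r) = -49 (T(r) = -1*(-7)² = -1*49 = -49)
(10 + T(m))*(-10) = (10 - 49)*(-10) = -39*(-10) = 390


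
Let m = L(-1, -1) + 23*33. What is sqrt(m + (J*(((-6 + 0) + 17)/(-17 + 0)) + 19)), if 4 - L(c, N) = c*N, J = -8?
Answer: 9*sqrt(2805)/17 ≈ 28.039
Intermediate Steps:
L(c, N) = 4 - N*c (L(c, N) = 4 - c*N = 4 - N*c)
m = 762 (m = (4 - 1*(-1)*(-1)) + 23*33 = (4 - 1) + 759 = 3 + 759 = 762)
sqrt(m + (J*(((-6 + 0) + 17)/(-17 + 0)) + 19)) = sqrt(762 + (-8*((-6 + 0) + 17)/(-17 + 0) + 19)) = sqrt(762 + (-8*(-6 + 17)/(-17) + 19)) = sqrt(762 + (-88*(-1)/17 + 19)) = sqrt(762 + (-8*(-11/17) + 19)) = sqrt(762 + (88/17 + 19)) = sqrt(762 + 411/17) = sqrt(13365/17) = 9*sqrt(2805)/17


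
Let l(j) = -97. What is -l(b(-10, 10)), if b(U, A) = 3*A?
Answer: 97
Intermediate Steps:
-l(b(-10, 10)) = -1*(-97) = 97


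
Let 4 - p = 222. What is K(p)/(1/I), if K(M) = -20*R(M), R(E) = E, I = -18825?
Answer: -82077000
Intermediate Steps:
p = -218 (p = 4 - 1*222 = 4 - 222 = -218)
K(M) = -20*M
K(p)/(1/I) = (-20*(-218))/(1/(-18825)) = 4360/(-1/18825) = 4360*(-18825) = -82077000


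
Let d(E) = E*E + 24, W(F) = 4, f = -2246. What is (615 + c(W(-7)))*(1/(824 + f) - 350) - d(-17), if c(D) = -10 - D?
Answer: -299563387/1422 ≈ -2.1066e+5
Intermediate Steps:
d(E) = 24 + E² (d(E) = E² + 24 = 24 + E²)
(615 + c(W(-7)))*(1/(824 + f) - 350) - d(-17) = (615 + (-10 - 1*4))*(1/(824 - 2246) - 350) - (24 + (-17)²) = (615 + (-10 - 4))*(1/(-1422) - 350) - (24 + 289) = (615 - 14)*(-1/1422 - 350) - 1*313 = 601*(-497701/1422) - 313 = -299118301/1422 - 313 = -299563387/1422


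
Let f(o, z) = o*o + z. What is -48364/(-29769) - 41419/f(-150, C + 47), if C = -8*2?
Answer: -143312927/670725339 ≈ -0.21367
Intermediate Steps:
C = -16
f(o, z) = z + o**2 (f(o, z) = o**2 + z = z + o**2)
-48364/(-29769) - 41419/f(-150, C + 47) = -48364/(-29769) - 41419/((-16 + 47) + (-150)**2) = -48364*(-1/29769) - 41419/(31 + 22500) = 48364/29769 - 41419/22531 = -143312927/670725339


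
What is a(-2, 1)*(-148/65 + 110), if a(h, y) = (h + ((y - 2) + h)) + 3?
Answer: -14004/65 ≈ -215.45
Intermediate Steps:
a(h, y) = 1 + y + 2*h (a(h, y) = (h + ((-2 + y) + h)) + 3 = (h + (-2 + h + y)) + 3 = (-2 + y + 2*h) + 3 = 1 + y + 2*h)
a(-2, 1)*(-148/65 + 110) = (1 + 1 + 2*(-2))*(-148/65 + 110) = (1 + 1 - 4)*(-148*1/65 + 110) = -2*(-148/65 + 110) = -2*7002/65 = -14004/65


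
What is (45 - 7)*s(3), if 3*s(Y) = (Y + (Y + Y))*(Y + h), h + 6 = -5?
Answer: -912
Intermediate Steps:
h = -11 (h = -6 - 5 = -11)
s(Y) = Y*(-11 + Y) (s(Y) = ((Y + (Y + Y))*(Y - 11))/3 = ((Y + 2*Y)*(-11 + Y))/3 = ((3*Y)*(-11 + Y))/3 = (3*Y*(-11 + Y))/3 = Y*(-11 + Y))
(45 - 7)*s(3) = (45 - 7)*(3*(-11 + 3)) = 38*(3*(-8)) = 38*(-24) = -912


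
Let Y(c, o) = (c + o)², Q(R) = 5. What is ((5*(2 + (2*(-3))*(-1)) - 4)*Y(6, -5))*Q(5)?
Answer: 180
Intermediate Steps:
((5*(2 + (2*(-3))*(-1)) - 4)*Y(6, -5))*Q(5) = ((5*(2 + (2*(-3))*(-1)) - 4)*(6 - 5)²)*5 = ((5*(2 - 6*(-1)) - 4)*1²)*5 = ((5*(2 + 6) - 4)*1)*5 = ((5*8 - 4)*1)*5 = ((40 - 4)*1)*5 = (36*1)*5 = 36*5 = 180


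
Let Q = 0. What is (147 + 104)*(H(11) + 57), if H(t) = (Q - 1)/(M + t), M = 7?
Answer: 257275/18 ≈ 14293.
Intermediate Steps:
H(t) = -1/(7 + t) (H(t) = (0 - 1)/(7 + t) = -1/(7 + t))
(147 + 104)*(H(11) + 57) = (147 + 104)*(-1/(7 + 11) + 57) = 251*(-1/18 + 57) = 251*(1025/18) = 257275/18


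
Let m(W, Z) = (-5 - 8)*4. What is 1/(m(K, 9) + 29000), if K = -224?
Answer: 1/28948 ≈ 3.4545e-5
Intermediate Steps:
m(W, Z) = -52 (m(W, Z) = -13*4 = -52)
1/(m(K, 9) + 29000) = 1/(-52 + 29000) = 1/28948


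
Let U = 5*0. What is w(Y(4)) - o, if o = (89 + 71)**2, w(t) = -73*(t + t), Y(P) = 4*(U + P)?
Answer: -27936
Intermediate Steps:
U = 0
Y(P) = 4*P (Y(P) = 4*(0 + P) = 4*P)
w(t) = -146*t
o = 25600 (o = 160**2 = 25600)
w(Y(4)) - o = -584*4 - 1*25600 = -146*16 - 25600 = -2336 - 25600 = -27936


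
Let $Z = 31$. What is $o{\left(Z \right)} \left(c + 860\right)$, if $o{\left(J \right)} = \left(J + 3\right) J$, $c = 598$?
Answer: $1536732$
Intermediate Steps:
$o{\left(J \right)} = J \left(3 + J\right)$ ($o{\left(J \right)} = \left(3 + J\right) J = J \left(3 + J\right)$)
$o{\left(Z \right)} \left(c + 860\right) = 31 \left(3 + 31\right) \left(598 + 860\right) = 31 \cdot 34 \cdot 1458 = 1054 \cdot 1458 = 1536732$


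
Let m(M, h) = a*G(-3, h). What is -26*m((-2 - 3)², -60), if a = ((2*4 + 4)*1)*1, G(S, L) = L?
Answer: 18720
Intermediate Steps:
a = 12 (a = ((8 + 4)*1)*1 = (12*1)*1 = 12*1 = 12)
m(M, h) = 12*h
-26*m((-2 - 3)², -60) = -312*(-60) = -26*(-720) = 18720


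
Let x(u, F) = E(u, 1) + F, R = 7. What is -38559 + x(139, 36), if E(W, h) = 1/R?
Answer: -269660/7 ≈ -38523.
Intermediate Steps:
E(W, h) = 1/7
x(u, F) = 1/7 + F
-38559 + x(139, 36) = -38559 + (1/7 + 36) = -38559 + 253/7 = -269660/7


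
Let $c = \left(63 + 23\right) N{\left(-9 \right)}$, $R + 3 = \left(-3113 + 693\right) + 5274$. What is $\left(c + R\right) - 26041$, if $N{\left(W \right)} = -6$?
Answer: $-23706$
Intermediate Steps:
$R = 2851$ ($R = -3 + \left(\left(-3113 + 693\right) + 5274\right) = -3 + \left(-2420 + 5274\right) = -3 + 2854 = 2851$)
$c = -516$ ($c = \left(63 + 23\right) \left(-6\right) = 86 \left(-6\right) = -516$)
$\left(c + R\right) - 26041 = \left(-516 + 2851\right) - 26041 = 2335 - 26041 = -23706$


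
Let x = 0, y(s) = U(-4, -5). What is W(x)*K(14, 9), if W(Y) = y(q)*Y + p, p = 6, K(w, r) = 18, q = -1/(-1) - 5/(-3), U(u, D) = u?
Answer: 108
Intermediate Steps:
q = 8/3 (q = -1*(-1) - 5*(-1/3) = 1 + 5/3 = 8/3 ≈ 2.6667)
y(s) = -4
W(Y) = 6 - 4*Y (W(Y) = -4*Y + 6 = 6 - 4*Y)
W(x)*K(14, 9) = (6 - 4*0)*18 = (6 + 0)*18 = 6*18 = 108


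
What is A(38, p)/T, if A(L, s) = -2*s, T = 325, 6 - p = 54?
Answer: 96/325 ≈ 0.29538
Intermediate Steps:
p = -48 (p = 6 - 1*54 = 6 - 54 = -48)
A(38, p)/T = -2*(-48)/325 = 96*(1/325) = 96/325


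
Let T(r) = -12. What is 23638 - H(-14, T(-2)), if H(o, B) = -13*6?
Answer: 23716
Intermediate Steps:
H(o, B) = -78
23638 - H(-14, T(-2)) = 23638 - 1*(-78) = 23638 + 78 = 23716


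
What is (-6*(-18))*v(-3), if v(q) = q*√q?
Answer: -324*I*√3 ≈ -561.18*I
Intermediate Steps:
v(q) = q^(3/2)
(-6*(-18))*v(-3) = (-6*(-18))*(-3)^(3/2) = 108*(-3*I*√3) = -324*I*√3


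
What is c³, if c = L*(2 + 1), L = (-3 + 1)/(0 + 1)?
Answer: -216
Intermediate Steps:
L = -2 (L = -2/1 = -2*1 = -2)
c = -6 (c = -2*(2 + 1) = -2*3 = -6)
c³ = (-6)³ = -216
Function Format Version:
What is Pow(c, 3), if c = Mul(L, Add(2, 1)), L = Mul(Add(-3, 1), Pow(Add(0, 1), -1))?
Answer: -216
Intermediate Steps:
L = -2 (L = Mul(-2, Pow(1, -1)) = Mul(-2, 1) = -2)
c = -6 (c = Mul(-2, Add(2, 1)) = Mul(-2, 3) = -6)
Pow(c, 3) = Pow(-6, 3) = -216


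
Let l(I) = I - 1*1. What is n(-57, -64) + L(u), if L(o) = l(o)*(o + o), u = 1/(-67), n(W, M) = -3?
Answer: -13331/4489 ≈ -2.9697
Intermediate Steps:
l(I) = -1 + I (l(I) = I - 1 = -1 + I)
u = -1/67 ≈ -0.014925
L(o) = 2*o*(-1 + o) (L(o) = (-1 + o)*(o + o) = (-1 + o)*(2*o) = 2*o*(-1 + o))
n(-57, -64) + L(u) = -3 + 2*(-1/67)*(-1 - 1/67) = -3 + 2*(-1/67)*(-68/67) = -3 + 136/4489 = -13331/4489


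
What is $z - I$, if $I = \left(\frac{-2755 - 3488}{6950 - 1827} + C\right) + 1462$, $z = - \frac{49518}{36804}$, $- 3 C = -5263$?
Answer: $- \frac{303226783489}{94273446} \approx -3216.5$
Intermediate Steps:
$C = \frac{5263}{3}$ ($C = \left(- \frac{1}{3}\right) \left(-5263\right) = \frac{5263}{3} \approx 1754.3$)
$z = - \frac{8253}{6134}$ ($z = \left(-49518\right) \frac{1}{36804} = - \frac{8253}{6134} \approx -1.3455$)
$I = \frac{49413098}{15369}$ ($I = \left(\frac{-2755 - 3488}{6950 - 1827} + \frac{5263}{3}\right) + 1462 = \left(- \frac{6243}{5123} + \frac{5263}{3}\right) + 1462 = \frac{26943620}{15369} + 1462 = \frac{49413098}{15369} \approx 3215.1$)
$z - I = - \frac{8253}{6134} - \frac{49413098}{15369} = - \frac{303226783489}{94273446}$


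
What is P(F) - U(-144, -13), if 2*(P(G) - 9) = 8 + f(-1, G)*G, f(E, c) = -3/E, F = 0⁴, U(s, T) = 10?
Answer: 3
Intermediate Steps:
F = 0
P(G) = 13 + 3*G/2 (P(G) = 9 + (8 + (-3/(-1))*G)/2 = 9 + (8 + (-3*(-1))*G)/2 = 9 + (8 + 3*G)/2 = 9 + (4 + 3*G/2) = 13 + 3*G/2)
P(F) - U(-144, -13) = (13 + (3/2)*0) - 1*10 = (13 + 0) - 10 = 13 - 10 = 3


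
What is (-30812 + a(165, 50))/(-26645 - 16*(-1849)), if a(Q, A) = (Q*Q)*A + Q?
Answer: 1330603/2939 ≈ 452.74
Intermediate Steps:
a(Q, A) = Q + A*Q**2 (a(Q, A) = Q**2*A + Q = A*Q**2 + Q = Q + A*Q**2)
(-30812 + a(165, 50))/(-26645 - 16*(-1849)) = (-30812 + 165*(1 + 50*165))/(-26645 - 16*(-1849)) = (-30812 + 165*(1 + 8250))/(-26645 + 29584) = (-30812 + 165*8251)/2939 = (-30812 + 1361415)*(1/2939) = 1330603*(1/2939) = 1330603/2939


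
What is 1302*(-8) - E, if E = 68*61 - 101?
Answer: -14463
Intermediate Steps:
E = 4047 (E = 4148 - 101 = 4047)
1302*(-8) - E = 1302*(-8) - 1*4047 = -10416 - 4047 = -14463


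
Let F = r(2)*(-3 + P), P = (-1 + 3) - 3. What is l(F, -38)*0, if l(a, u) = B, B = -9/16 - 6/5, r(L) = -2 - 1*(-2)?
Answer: 0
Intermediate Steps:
r(L) = 0 (r(L) = -2 + 2 = 0)
P = -1 (P = 2 - 3 = -1)
F = 0 (F = 0*(-3 - 1) = 0*(-4) = 0)
B = -141/80 (B = -9*1/16 - 6*⅕ = -9/16 - 6/5 = -141/80 ≈ -1.7625)
l(a, u) = -141/80
l(F, -38)*0 = -141/80*0 = 0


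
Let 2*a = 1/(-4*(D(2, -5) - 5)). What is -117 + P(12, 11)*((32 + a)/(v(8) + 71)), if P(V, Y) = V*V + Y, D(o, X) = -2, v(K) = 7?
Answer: -233141/4368 ≈ -53.375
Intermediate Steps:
P(V, Y) = Y + V² (P(V, Y) = V² + Y = Y + V²)
a = 1/56 (a = 1/(2*((-4*(-2 - 5)))) = 1/(2*((-4*(-7)))) = (½)/28 = (½)*(1/28) = 1/56 ≈ 0.017857)
-117 + P(12, 11)*((32 + a)/(v(8) + 71)) = -117 + (11 + 12²)*((32 + 1/56)/(7 + 71)) = -117 + (11 + 144)*((1793/56)/78) = -117 + 155*((1793/56)*(1/78)) = -117 + 155*(1793/4368) = -117 + 277915/4368 = -233141/4368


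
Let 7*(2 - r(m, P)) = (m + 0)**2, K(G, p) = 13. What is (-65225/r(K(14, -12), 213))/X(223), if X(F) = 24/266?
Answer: 12144895/372 ≈ 32648.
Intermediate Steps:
X(F) = 12/133 (X(F) = 24*(1/266) = 12/133)
r(m, P) = 2 - m**2/7 (r(m, P) = 2 - (m + 0)**2/7 = 2 - m**2/7)
(-65225/r(K(14, -12), 213))/X(223) = (-65225/(2 - 1/7*13**2))/(12/133) = -65225/(2 - 1/7*169)*(133/12) = -65225/(2 - 169/7)*(133/12) = -65225/(-155/7)*(133/12) = -65225*(-7/155)*(133/12) = (91315/31)*(133/12) = 12144895/372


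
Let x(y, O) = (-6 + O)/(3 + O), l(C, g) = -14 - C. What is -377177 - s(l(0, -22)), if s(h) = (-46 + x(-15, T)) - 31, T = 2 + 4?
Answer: -377100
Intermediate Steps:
T = 6
x(y, O) = (-6 + O)/(3 + O)
s(h) = -77 (s(h) = (-46 + (-6 + 6)/(3 + 6)) - 31 = (-46 + 0/9) - 31 = (-46 + (⅑)*0) - 31 = (-46 + 0) - 31 = -46 - 31 = -77)
-377177 - s(l(0, -22)) = -377177 - 1*(-77) = -377177 + 77 = -377100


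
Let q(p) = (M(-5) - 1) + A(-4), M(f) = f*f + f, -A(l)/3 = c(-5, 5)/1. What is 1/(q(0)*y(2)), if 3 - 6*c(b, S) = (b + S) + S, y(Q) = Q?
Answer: 1/40 ≈ 0.025000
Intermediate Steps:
c(b, S) = ½ - S/3 - b/6 (c(b, S) = ½ - ((b + S) + S)/6 = ½ - ((S + b) + S)/6 = ½ - (b + 2*S)/6 = ½ + (-S/3 - b/6) = ½ - S/3 - b/6)
A(l) = 1 (A(l) = -3*(½ - ⅓*5 - ⅙*(-5))/1 = -3*(½ - 5/3 + ⅚) = -(-1) = -3*(-⅓) = 1)
M(f) = f + f² (M(f) = f² + f = f + f²)
q(p) = 20 (q(p) = (-5*(1 - 5) - 1) + 1 = (-5*(-4) - 1) + 1 = (20 - 1) + 1 = 19 + 1 = 20)
1/(q(0)*y(2)) = 1/(20*2) = 1/40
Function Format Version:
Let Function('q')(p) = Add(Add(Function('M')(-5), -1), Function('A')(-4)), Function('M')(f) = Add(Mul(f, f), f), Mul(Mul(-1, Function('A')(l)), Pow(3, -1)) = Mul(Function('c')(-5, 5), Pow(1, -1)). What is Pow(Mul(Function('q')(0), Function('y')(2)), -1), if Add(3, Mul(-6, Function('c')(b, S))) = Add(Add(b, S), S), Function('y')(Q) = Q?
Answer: Rational(1, 40) ≈ 0.025000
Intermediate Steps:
Function('c')(b, S) = Add(Rational(1, 2), Mul(Rational(-1, 3), S), Mul(Rational(-1, 6), b)) (Function('c')(b, S) = Add(Rational(1, 2), Mul(Rational(-1, 6), Add(Add(b, S), S))) = Add(Rational(1, 2), Mul(Rational(-1, 6), Add(Add(S, b), S))) = Add(Rational(1, 2), Mul(Rational(-1, 6), Add(b, Mul(2, S)))) = Add(Rational(1, 2), Add(Mul(Rational(-1, 3), S), Mul(Rational(-1, 6), b))) = Add(Rational(1, 2), Mul(Rational(-1, 3), S), Mul(Rational(-1, 6), b)))
Function('A')(l) = 1 (Function('A')(l) = Mul(-3, Mul(Add(Rational(1, 2), Mul(Rational(-1, 3), 5), Mul(Rational(-1, 6), -5)), Pow(1, -1))) = Mul(-3, Mul(Add(Rational(1, 2), Rational(-5, 3), Rational(5, 6)), 1)) = Mul(-3, Mul(Rational(-1, 3), 1)) = Mul(-3, Rational(-1, 3)) = 1)
Function('M')(f) = Add(f, Pow(f, 2)) (Function('M')(f) = Add(Pow(f, 2), f) = Add(f, Pow(f, 2)))
Function('q')(p) = 20 (Function('q')(p) = Add(Add(Mul(-5, Add(1, -5)), -1), 1) = Add(Add(Mul(-5, -4), -1), 1) = Add(Add(20, -1), 1) = Add(19, 1) = 20)
Pow(Mul(Function('q')(0), Function('y')(2)), -1) = Pow(Mul(20, 2), -1) = Pow(40, -1) = Rational(1, 40)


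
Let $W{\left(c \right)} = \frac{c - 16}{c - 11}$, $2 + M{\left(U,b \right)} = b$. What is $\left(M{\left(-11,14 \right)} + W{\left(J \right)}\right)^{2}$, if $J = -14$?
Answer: $\frac{4356}{25} \approx 174.24$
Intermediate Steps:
$M{\left(U,b \right)} = -2 + b$
$W{\left(c \right)} = \frac{-16 + c}{-11 + c}$
$\left(M{\left(-11,14 \right)} + W{\left(J \right)}\right)^{2} = \left(\left(-2 + 14\right) + \frac{-16 - 14}{-11 - 14}\right)^{2} = \left(12 + \frac{1}{-25} \left(-30\right)\right)^{2} = \left(12 - - \frac{6}{5}\right)^{2} = \left(12 + \frac{6}{5}\right)^{2} = \left(\frac{66}{5}\right)^{2} = \frac{4356}{25}$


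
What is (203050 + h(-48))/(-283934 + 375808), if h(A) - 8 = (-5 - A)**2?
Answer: 204907/91874 ≈ 2.2303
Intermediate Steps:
h(A) = 8 + (-5 - A)**2
(203050 + h(-48))/(-283934 + 375808) = (203050 + (8 + (5 - 48)**2))/(-283934 + 375808) = (203050 + (8 + (-43)**2))/91874 = (203050 + (8 + 1849))*(1/91874) = (203050 + 1857)*(1/91874) = 204907*(1/91874) = 204907/91874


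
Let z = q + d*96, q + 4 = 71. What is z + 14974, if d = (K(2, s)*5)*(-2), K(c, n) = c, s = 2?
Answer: 13121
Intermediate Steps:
q = 67 (q = -4 + 71 = 67)
d = -20 (d = (2*5)*(-2) = 10*(-2) = -20)
z = -1853 (z = 67 - 20*96 = 67 - 1920 = -1853)
z + 14974 = -1853 + 14974 = 13121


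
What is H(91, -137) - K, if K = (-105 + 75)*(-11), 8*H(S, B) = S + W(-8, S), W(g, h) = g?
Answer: -2557/8 ≈ -319.63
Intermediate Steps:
H(S, B) = -1 + S/8 (H(S, B) = (S - 8)/8 = (-8 + S)/8 = -1 + S/8)
K = 330 (K = -30*(-11) = 330)
H(91, -137) - K = (-1 + (1/8)*91) - 1*330 = (-1 + 91/8) - 330 = 83/8 - 330 = -2557/8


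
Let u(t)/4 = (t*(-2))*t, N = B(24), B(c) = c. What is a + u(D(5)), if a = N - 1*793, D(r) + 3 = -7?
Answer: -1569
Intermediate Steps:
D(r) = -10 (D(r) = -3 - 7 = -10)
N = 24
u(t) = -8*t² (u(t) = 4*((t*(-2))*t) = 4*((-2*t)*t) = 4*(-2*t²) = -8*t²)
a = -769 (a = 24 - 1*793 = 24 - 793 = -769)
a + u(D(5)) = -769 - 8*(-10)² = -769 - 8*100 = -769 - 800 = -1569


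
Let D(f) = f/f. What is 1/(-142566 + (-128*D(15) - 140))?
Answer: -1/142834 ≈ -7.0011e-6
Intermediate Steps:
D(f) = 1
1/(-142566 + (-128*D(15) - 140)) = 1/(-142566 + (-128*1 - 140)) = 1/(-142566 + (-128 - 140)) = 1/(-142566 - 268) = 1/(-142834) = -1/142834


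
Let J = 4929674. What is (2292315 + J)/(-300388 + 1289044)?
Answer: 7221989/988656 ≈ 7.3049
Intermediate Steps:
(2292315 + J)/(-300388 + 1289044) = (2292315 + 4929674)/(-300388 + 1289044) = 7221989/988656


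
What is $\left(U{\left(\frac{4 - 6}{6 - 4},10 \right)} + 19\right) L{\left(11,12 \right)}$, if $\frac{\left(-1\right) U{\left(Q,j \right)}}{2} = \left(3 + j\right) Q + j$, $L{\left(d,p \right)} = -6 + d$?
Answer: $125$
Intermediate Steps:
$U{\left(Q,j \right)} = - 2 j - 2 Q \left(3 + j\right)$ ($U{\left(Q,j \right)} = - 2 \left(\left(3 + j\right) Q + j\right) = - 2 \left(Q \left(3 + j\right) + j\right) = - 2 \left(j + Q \left(3 + j\right)\right) = - 2 j - 2 Q \left(3 + j\right)$)
$\left(U{\left(\frac{4 - 6}{6 - 4},10 \right)} + 19\right) L{\left(11,12 \right)} = \left(\left(- 6 \frac{4 - 6}{6 - 4} - 20 - 2 \frac{4 - 6}{6 - 4} \cdot 10\right) + 19\right) \left(-6 + 11\right) = \left(\left(- 6 \left(- \frac{2}{2}\right) - 20 - 2 \left(- \frac{2}{2}\right) 10\right) + 19\right) 5 = \left(\left(- 6 \left(\left(-2\right) \frac{1}{2}\right) - 20 - 2 \left(\left(-2\right) \frac{1}{2}\right) 10\right) + 19\right) 5 = \left(\left(\left(-6\right) \left(-1\right) - 20 - \left(-2\right) 10\right) + 19\right) 5 = \left(\left(6 - 20 + 20\right) + 19\right) 5 = \left(6 + 19\right) 5 = 25 \cdot 5 = 125$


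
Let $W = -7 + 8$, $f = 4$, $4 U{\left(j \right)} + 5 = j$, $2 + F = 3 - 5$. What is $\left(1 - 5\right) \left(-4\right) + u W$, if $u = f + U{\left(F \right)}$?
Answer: $\frac{71}{4} \approx 17.75$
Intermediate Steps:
$F = -4$ ($F = -2 + \left(3 - 5\right) = -2 - 2 = -4$)
$U{\left(j \right)} = - \frac{5}{4} + \frac{j}{4}$
$W = 1$
$u = \frac{7}{4}$ ($u = 4 + \left(- \frac{5}{4} + \frac{1}{4} \left(-4\right)\right) = 4 - \frac{9}{4} = \frac{7}{4} \approx 1.75$)
$\left(1 - 5\right) \left(-4\right) + u W = \left(1 - 5\right) \left(-4\right) + \frac{7}{4} \cdot 1 = \left(-4\right) \left(-4\right) + \frac{7}{4} = 16 + \frac{7}{4} = \frac{71}{4}$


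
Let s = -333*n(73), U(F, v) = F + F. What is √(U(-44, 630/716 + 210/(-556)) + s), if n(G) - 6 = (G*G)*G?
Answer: I*√129544747 ≈ 11382.0*I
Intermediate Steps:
n(G) = 6 + G³ (n(G) = 6 + (G*G)*G = 6 + G²*G = 6 + G³)
U(F, v) = 2*F
s = -129544659 (s = -333*(6 + 73³) = -333*(6 + 389017) = -333*389023 = -129544659)
√(U(-44, 630/716 + 210/(-556)) + s) = √(2*(-44) - 129544659) = √(-88 - 129544659) = √(-129544747) = I*√129544747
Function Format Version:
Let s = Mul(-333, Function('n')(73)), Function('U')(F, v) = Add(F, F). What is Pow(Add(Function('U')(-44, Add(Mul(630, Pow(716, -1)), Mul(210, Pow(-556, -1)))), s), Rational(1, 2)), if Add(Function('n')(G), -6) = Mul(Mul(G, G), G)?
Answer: Mul(I, Pow(129544747, Rational(1, 2))) ≈ Mul(11382., I)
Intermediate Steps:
Function('n')(G) = Add(6, Pow(G, 3)) (Function('n')(G) = Add(6, Mul(Mul(G, G), G)) = Add(6, Mul(Pow(G, 2), G)) = Add(6, Pow(G, 3)))
Function('U')(F, v) = Mul(2, F)
s = -129544659 (s = Mul(-333, Add(6, Pow(73, 3))) = Mul(-333, Add(6, 389017)) = Mul(-333, 389023) = -129544659)
Pow(Add(Function('U')(-44, Add(Mul(630, Pow(716, -1)), Mul(210, Pow(-556, -1)))), s), Rational(1, 2)) = Pow(Add(Mul(2, -44), -129544659), Rational(1, 2)) = Pow(Add(-88, -129544659), Rational(1, 2)) = Pow(-129544747, Rational(1, 2)) = Mul(I, Pow(129544747, Rational(1, 2)))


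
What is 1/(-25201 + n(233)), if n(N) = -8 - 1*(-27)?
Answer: -1/25182 ≈ -3.9711e-5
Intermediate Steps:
n(N) = 19 (n(N) = -8 + 27 = 19)
1/(-25201 + n(233)) = 1/(-25201 + 19) = 1/(-25182) = -1/25182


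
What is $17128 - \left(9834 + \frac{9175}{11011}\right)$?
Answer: $\frac{80305059}{11011} \approx 7293.2$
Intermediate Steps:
$17128 - \left(9834 + \frac{9175}{11011}\right) = 17128 - \frac{108291349}{11011} = \frac{80305059}{11011}$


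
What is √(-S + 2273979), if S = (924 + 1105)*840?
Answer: 51*√219 ≈ 754.73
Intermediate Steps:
S = 1704360 (S = 2029*840 = 1704360)
√(-S + 2273979) = √(-1*1704360 + 2273979) = √(-1704360 + 2273979) = √569619 = 51*√219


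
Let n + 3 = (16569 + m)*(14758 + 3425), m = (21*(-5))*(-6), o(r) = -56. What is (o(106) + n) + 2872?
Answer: 312732230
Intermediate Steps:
m = 630 (m = -105*(-6) = 630)
n = 312729414 (n = -3 + (16569 + 630)*(14758 + 3425) = -3 + 17199*18183 = -3 + 312729417 = 312729414)
(o(106) + n) + 2872 = (-56 + 312729414) + 2872 = 312729358 + 2872 = 312732230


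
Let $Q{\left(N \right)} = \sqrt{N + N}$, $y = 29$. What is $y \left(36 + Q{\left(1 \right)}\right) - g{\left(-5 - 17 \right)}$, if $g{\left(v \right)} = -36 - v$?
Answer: $1058 + 29 \sqrt{2} \approx 1099.0$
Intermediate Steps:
$Q{\left(N \right)} = \sqrt{2} \sqrt{N}$ ($Q{\left(N \right)} = \sqrt{2 N} = \sqrt{2} \sqrt{N}$)
$y \left(36 + Q{\left(1 \right)}\right) - g{\left(-5 - 17 \right)} = 29 \left(36 + \sqrt{2} \sqrt{1}\right) - \left(-36 - \left(-5 - 17\right)\right) = 29 \left(36 + \sqrt{2} \cdot 1\right) - \left(-36 - -22\right) = 29 \left(36 + \sqrt{2}\right) - \left(-36 + 22\right) = \left(1044 + 29 \sqrt{2}\right) - -14 = \left(1044 + 29 \sqrt{2}\right) + 14 = 1058 + 29 \sqrt{2}$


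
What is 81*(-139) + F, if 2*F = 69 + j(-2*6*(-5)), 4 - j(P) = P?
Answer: -22505/2 ≈ -11253.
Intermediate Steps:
j(P) = 4 - P
F = 13/2 (F = (69 + (4 - (-2*6)*(-5)))/2 = (69 + (4 - (-12)*(-5)))/2 = (69 + (4 - 1*60))/2 = (69 + (4 - 60))/2 = (69 - 56)/2 = (1/2)*13 = 13/2 ≈ 6.5000)
81*(-139) + F = 81*(-139) + 13/2 = -11259 + 13/2 = -22505/2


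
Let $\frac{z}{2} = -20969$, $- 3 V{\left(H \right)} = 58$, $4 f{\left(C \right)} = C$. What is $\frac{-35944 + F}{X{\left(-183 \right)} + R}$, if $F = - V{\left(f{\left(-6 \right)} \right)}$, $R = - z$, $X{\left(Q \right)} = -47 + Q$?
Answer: $- \frac{53887}{62562} \approx -0.86134$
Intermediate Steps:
$f{\left(C \right)} = \frac{C}{4}$
$V{\left(H \right)} = - \frac{58}{3}$ ($V{\left(H \right)} = \left(- \frac{1}{3}\right) 58 = - \frac{58}{3}$)
$z = -41938$ ($z = 2 \left(-20969\right) = -41938$)
$R = 41938$ ($R = \left(-1\right) \left(-41938\right) = 41938$)
$F = \frac{58}{3}$ ($F = \left(-1\right) \left(- \frac{58}{3}\right) = \frac{58}{3} \approx 19.333$)
$\frac{-35944 + F}{X{\left(-183 \right)} + R} = \frac{-35944 + \frac{58}{3}}{\left(-47 - 183\right) + 41938} = - \frac{107774}{3 \left(-230 + 41938\right)} = - \frac{107774}{3 \cdot 41708} = \left(- \frac{107774}{3}\right) \frac{1}{41708} = - \frac{53887}{62562}$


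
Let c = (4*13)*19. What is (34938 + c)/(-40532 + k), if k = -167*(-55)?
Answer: -35926/31347 ≈ -1.1461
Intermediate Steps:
k = 9185
c = 988 (c = 52*19 = 988)
(34938 + c)/(-40532 + k) = (34938 + 988)/(-40532 + 9185) = 35926/(-31347) = 35926*(-1/31347) = -35926/31347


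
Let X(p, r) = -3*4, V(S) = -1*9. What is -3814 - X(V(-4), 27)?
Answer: -3802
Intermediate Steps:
V(S) = -9
X(p, r) = -12
-3814 - X(V(-4), 27) = -3814 - 1*(-12) = -3814 + 12 = -3802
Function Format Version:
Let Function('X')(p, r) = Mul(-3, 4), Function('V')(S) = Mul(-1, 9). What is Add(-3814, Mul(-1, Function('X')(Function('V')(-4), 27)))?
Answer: -3802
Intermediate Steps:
Function('V')(S) = -9
Function('X')(p, r) = -12
Add(-3814, Mul(-1, Function('X')(Function('V')(-4), 27))) = Add(-3814, Mul(-1, -12)) = Add(-3814, 12) = -3802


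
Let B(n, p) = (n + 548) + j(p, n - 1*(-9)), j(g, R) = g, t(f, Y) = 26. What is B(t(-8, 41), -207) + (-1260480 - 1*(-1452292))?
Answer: 192179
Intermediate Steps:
B(n, p) = 548 + n + p (B(n, p) = (n + 548) + p = (548 + n) + p = 548 + n + p)
B(t(-8, 41), -207) + (-1260480 - 1*(-1452292)) = (548 + 26 - 207) + (-1260480 - 1*(-1452292)) = 367 + (-1260480 + 1452292) = 367 + 191812 = 192179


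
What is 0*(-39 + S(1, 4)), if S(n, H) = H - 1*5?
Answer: 0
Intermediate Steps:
S(n, H) = -5 + H (S(n, H) = H - 5 = -5 + H)
0*(-39 + S(1, 4)) = 0*(-39 + (-5 + 4)) = 0*(-39 - 1) = 0*(-40) = 0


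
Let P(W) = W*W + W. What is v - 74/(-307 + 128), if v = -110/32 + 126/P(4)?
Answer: 46911/14320 ≈ 3.2759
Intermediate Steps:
P(W) = W + W² (P(W) = W² + W = W + W²)
v = 229/80 (v = -110/32 + 126/((4*(1 + 4))) = -110*1/32 + 126/((4*5)) = -55/16 + 126/20 = -55/16 + 126*(1/20) = -55/16 + 63/10 = 229/80 ≈ 2.8625)
v - 74/(-307 + 128) = 229/80 - 74/(-307 + 128) = 229/80 - 74/(-179) = 229/80 - 74*(-1/179) = 229/80 + 74/179 = 46911/14320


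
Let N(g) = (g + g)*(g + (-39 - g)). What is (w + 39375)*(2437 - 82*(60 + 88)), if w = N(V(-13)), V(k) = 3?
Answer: -379628559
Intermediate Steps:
N(g) = -78*g (N(g) = (2*g)*(-39) = -78*g)
w = -234 (w = -78*3 = -234)
(w + 39375)*(2437 - 82*(60 + 88)) = (-234 + 39375)*(2437 - 82*(60 + 88)) = 39141*(2437 - 82*148) = 39141*(2437 - 12136) = 39141*(-9699) = -379628559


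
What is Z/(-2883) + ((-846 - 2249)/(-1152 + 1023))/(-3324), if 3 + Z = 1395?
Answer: -201935639/412072956 ≈ -0.49005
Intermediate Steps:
Z = 1392 (Z = -3 + 1395 = 1392)
Z/(-2883) + ((-846 - 2249)/(-1152 + 1023))/(-3324) = 1392/(-2883) + ((-846 - 2249)/(-1152 + 1023))/(-3324) = 1392*(-1/2883) - 3095/(-129)*(-1/3324) = -464/961 - 3095*(-1/129)*(-1/3324) = -464/961 + (3095/129)*(-1/3324) = -464/961 - 3095/428796 = -201935639/412072956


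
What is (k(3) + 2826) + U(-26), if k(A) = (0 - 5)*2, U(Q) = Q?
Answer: 2790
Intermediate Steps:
k(A) = -10 (k(A) = -5*2 = -10)
(k(3) + 2826) + U(-26) = (-10 + 2826) - 26 = 2816 - 26 = 2790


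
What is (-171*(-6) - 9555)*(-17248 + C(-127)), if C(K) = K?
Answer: 148191375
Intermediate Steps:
(-171*(-6) - 9555)*(-17248 + C(-127)) = (-171*(-6) - 9555)*(-17248 - 127) = (1026 - 9555)*(-17375) = -8529*(-17375) = 148191375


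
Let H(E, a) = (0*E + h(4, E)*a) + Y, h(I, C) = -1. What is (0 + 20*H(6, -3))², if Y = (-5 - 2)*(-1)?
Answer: 40000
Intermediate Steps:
Y = 7 (Y = -7*(-1) = 7)
H(E, a) = 7 - a (H(E, a) = (0*E - a) + 7 = (0 - a) + 7 = -a + 7 = 7 - a)
(0 + 20*H(6, -3))² = (0 + 20*(7 - 1*(-3)))² = (0 + 20*(7 + 3))² = (0 + 20*10)² = (0 + 200)² = 200² = 40000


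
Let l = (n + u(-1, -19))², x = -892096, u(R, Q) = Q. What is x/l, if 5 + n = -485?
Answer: -892096/259081 ≈ -3.4433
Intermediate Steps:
n = -490 (n = -5 - 485 = -490)
l = 259081 (l = (-490 - 19)² = (-509)² = 259081)
x/l = -892096/259081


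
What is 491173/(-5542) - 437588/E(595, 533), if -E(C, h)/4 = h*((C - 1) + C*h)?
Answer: -83179323682187/938535244894 ≈ -88.627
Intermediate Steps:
E(C, h) = -4*h*(-1 + C + C*h) (E(C, h) = -4*h*((C - 1) + C*h) = -4*h*((-1 + C) + C*h) = -4*h*(-1 + C + C*h))
491173/(-5542) - 437588/E(595, 533) = 491173/(-5542) - 437588*1/(2132*(1 - 1*595 - 1*595*533)) = 491173*(-1/5542) - 437588*1/(2132*(1 - 595 - 317135)) = -491173/5542 - 437588/(4*533*(-317729)) = -491173/5542 - 437588/(-677398228) = -491173/5542 - 437588*(-1/677398228) = -491173/5542 + 109397/169349557 = -83179323682187/938535244894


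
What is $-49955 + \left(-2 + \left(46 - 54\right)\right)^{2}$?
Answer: $-49855$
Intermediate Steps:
$-49955 + \left(-2 + \left(46 - 54\right)\right)^{2} = -49955 + \left(-2 - 8\right)^{2} = -49955 + \left(-10\right)^{2} = -49955 + 100 = -49855$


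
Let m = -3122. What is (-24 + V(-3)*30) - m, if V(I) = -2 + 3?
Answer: 3128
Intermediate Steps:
V(I) = 1
(-24 + V(-3)*30) - m = (-24 + 1*30) - 1*(-3122) = (-24 + 30) + 3122 = 6 + 3122 = 3128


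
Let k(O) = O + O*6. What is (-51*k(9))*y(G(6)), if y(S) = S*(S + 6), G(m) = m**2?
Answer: -4858056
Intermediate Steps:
y(S) = S*(6 + S)
k(O) = 7*O (k(O) = O + 6*O = 7*O)
(-51*k(9))*y(G(6)) = (-357*9)*(6**2*(6 + 6**2)) = (-51*63)*(36*(6 + 36)) = -115668*42 = -3213*1512 = -4858056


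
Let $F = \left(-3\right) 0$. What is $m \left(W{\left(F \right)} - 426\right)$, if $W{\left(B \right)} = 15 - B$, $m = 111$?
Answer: $-45621$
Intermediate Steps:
$F = 0$
$m \left(W{\left(F \right)} - 426\right) = 111 \left(\left(15 - 0\right) - 426\right) = 111 \left(\left(15 + 0\right) - 426\right) = 111 \left(15 - 426\right) = 111 \left(-411\right) = -45621$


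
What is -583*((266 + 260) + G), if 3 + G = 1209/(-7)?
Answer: -1429516/7 ≈ -2.0422e+5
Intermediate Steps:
G = -1230/7 (G = -3 + 1209/(-7) = -3 + 1209*(-⅐) = -3 - 1209/7 = -1230/7 ≈ -175.71)
-583*((266 + 260) + G) = -583*((266 + 260) - 1230/7) = -583*(526 - 1230/7) = -583*2452/7 = -1429516/7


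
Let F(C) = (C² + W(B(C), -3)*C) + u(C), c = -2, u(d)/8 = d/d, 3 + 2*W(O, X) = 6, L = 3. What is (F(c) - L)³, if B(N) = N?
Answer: 216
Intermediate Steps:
W(O, X) = 3/2 (W(O, X) = -3/2 + (½)*6 = -3/2 + 3 = 3/2)
u(d) = 8 (u(d) = 8*(d/d) = 8*1 = 8)
F(C) = 8 + C² + 3*C/2 (F(C) = (C² + 3*C/2) + 8 = 8 + C² + 3*C/2)
(F(c) - L)³ = ((8 + (-2)² + (3/2)*(-2)) - 1*3)³ = ((8 + 4 - 3) - 3)³ = (9 - 3)³ = 6³ = 216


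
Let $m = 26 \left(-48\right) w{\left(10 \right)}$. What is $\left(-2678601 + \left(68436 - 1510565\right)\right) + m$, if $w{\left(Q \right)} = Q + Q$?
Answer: $-4145690$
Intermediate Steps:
$w{\left(Q \right)} = 2 Q$
$m = -24960$ ($m = 26 \left(-48\right) 2 \cdot 10 = \left(-1248\right) 20 = -24960$)
$\left(-2678601 + \left(68436 - 1510565\right)\right) + m = \left(-2678601 + \left(68436 - 1510565\right)\right) - 24960 = \left(-2678601 - 1442129\right) - 24960 = -4120730 - 24960 = -4145690$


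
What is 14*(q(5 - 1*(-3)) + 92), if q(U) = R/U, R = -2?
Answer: 2569/2 ≈ 1284.5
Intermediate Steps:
q(U) = -2/U
14*(q(5 - 1*(-3)) + 92) = 14*(-2/(5 - 1*(-3)) + 92) = 14*(-2/(5 + 3) + 92) = 14*(-2/8 + 92) = 14*(-2*1/8 + 92) = 14*(-1/4 + 92) = 14*(367/4) = 2569/2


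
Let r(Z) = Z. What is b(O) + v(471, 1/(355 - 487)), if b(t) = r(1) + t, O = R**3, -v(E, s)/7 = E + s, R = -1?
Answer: -435197/132 ≈ -3296.9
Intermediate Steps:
v(E, s) = -7*E - 7*s (v(E, s) = -7*(E + s) = -7*E - 7*s)
O = -1 (O = (-1)**3 = -1)
b(t) = 1 + t
b(O) + v(471, 1/(355 - 487)) = (1 - 1) + (-7*471 - 7/(355 - 487)) = 0 + (-3297 - 7/(-132)) = 0 + (-3297 - 7*(-1/132)) = 0 + (-3297 + 7/132) = 0 - 435197/132 = -435197/132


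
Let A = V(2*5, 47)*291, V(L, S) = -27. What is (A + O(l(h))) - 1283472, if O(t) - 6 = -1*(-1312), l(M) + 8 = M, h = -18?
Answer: -1290011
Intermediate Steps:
l(M) = -8 + M
O(t) = 1318 (O(t) = 6 - 1*(-1312) = 6 + 1312 = 1318)
A = -7857 (A = -27*291 = -7857)
(A + O(l(h))) - 1283472 = (-7857 + 1318) - 1283472 = -6539 - 1283472 = -1290011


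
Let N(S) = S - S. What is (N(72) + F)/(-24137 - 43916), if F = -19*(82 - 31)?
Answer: 969/68053 ≈ 0.014239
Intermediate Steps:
N(S) = 0
F = -969 (F = -19*51 = -969)
(N(72) + F)/(-24137 - 43916) = (0 - 969)/(-24137 - 43916) = -969/(-68053) = -969*(-1/68053) = 969/68053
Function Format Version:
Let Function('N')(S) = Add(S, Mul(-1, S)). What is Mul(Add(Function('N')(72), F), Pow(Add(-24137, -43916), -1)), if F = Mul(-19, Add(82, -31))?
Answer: Rational(969, 68053) ≈ 0.014239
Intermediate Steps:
Function('N')(S) = 0
F = -969 (F = Mul(-19, 51) = -969)
Mul(Add(Function('N')(72), F), Pow(Add(-24137, -43916), -1)) = Mul(Add(0, -969), Pow(Add(-24137, -43916), -1)) = Mul(-969, Pow(-68053, -1)) = Mul(-969, Rational(-1, 68053)) = Rational(969, 68053)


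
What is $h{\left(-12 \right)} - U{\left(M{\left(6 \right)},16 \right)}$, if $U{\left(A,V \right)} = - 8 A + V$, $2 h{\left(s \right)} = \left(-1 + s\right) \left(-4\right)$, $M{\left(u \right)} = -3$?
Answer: $-14$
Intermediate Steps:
$h{\left(s \right)} = 2 - 2 s$ ($h{\left(s \right)} = \frac{\left(-1 + s\right) \left(-4\right)}{2} = \frac{4 - 4 s}{2} = 2 - 2 s$)
$U{\left(A,V \right)} = V - 8 A$
$h{\left(-12 \right)} - U{\left(M{\left(6 \right)},16 \right)} = \left(2 - -24\right) - \left(16 - -24\right) = \left(2 + 24\right) - \left(16 + 24\right) = 26 - 40 = -14$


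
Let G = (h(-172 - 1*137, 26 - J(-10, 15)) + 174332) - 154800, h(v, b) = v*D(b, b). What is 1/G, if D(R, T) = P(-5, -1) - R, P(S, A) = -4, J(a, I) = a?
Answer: 1/31892 ≈ 3.1356e-5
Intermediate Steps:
D(R, T) = -4 - R
h(v, b) = v*(-4 - b)
G = 31892 (G = (-(-172 - 1*137)*(4 + (26 - 1*(-10))) + 174332) - 154800 = (-(-172 - 137)*(4 + (26 + 10)) + 174332) - 154800 = (-1*(-309)*(4 + 36) + 174332) - 154800 = (-1*(-309)*40 + 174332) - 154800 = (12360 + 174332) - 154800 = 186692 - 154800 = 31892)
1/G = 1/31892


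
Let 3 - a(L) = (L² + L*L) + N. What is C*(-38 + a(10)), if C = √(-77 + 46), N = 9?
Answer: -244*I*√31 ≈ -1358.5*I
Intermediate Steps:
a(L) = -6 - 2*L² (a(L) = 3 - ((L² + L*L) + 9) = 3 - ((L² + L²) + 9) = 3 - (2*L² + 9) = 3 - (9 + 2*L²) = 3 + (-9 - 2*L²) = -6 - 2*L²)
C = I*√31 (C = √(-31) = I*√31 ≈ 5.5678*I)
C*(-38 + a(10)) = (I*√31)*(-38 + (-6 - 2*10²)) = (I*√31)*(-38 + (-6 - 2*100)) = (I*√31)*(-38 + (-6 - 200)) = (I*√31)*(-38 - 206) = (I*√31)*(-244) = -244*I*√31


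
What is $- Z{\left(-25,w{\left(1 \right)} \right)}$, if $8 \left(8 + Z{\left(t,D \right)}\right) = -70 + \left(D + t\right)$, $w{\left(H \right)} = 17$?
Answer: $\frac{71}{4} \approx 17.75$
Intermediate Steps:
$Z{\left(t,D \right)} = - \frac{67}{4} + \frac{D}{8} + \frac{t}{8}$ ($Z{\left(t,D \right)} = -8 + \frac{-70 + \left(D + t\right)}{8} = -8 + \frac{-70 + D + t}{8} = -8 + \left(- \frac{35}{4} + \frac{D}{8} + \frac{t}{8}\right) = - \frac{67}{4} + \frac{D}{8} + \frac{t}{8}$)
$- Z{\left(-25,w{\left(1 \right)} \right)} = - (- \frac{67}{4} + \frac{1}{8} \cdot 17 + \frac{1}{8} \left(-25\right)) = - (- \frac{67}{4} + \frac{17}{8} - \frac{25}{8}) = \left(-1\right) \left(- \frac{71}{4}\right) = \frac{71}{4}$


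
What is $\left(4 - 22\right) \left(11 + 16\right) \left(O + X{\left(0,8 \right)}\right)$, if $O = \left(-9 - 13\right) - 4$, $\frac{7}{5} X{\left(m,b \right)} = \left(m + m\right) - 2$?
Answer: $\frac{93312}{7} \approx 13330.0$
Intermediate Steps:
$X{\left(m,b \right)} = - \frac{10}{7} + \frac{10 m}{7}$ ($X{\left(m,b \right)} = \frac{5 \left(\left(m + m\right) - 2\right)}{7} = \frac{5 \left(2 m - 2\right)}{7} = \frac{5 \left(-2 + 2 m\right)}{7} = - \frac{10}{7} + \frac{10 m}{7}$)
$O = -26$ ($O = -22 - 4 = -26$)
$\left(4 - 22\right) \left(11 + 16\right) \left(O + X{\left(0,8 \right)}\right) = \left(4 - 22\right) \left(11 + 16\right) \left(-26 + \left(- \frac{10}{7} + \frac{10}{7} \cdot 0\right)\right) = \left(-18\right) 27 \left(-26 + \left(- \frac{10}{7} + 0\right)\right) = - 486 \left(-26 - \frac{10}{7}\right) = \left(-486\right) \left(- \frac{192}{7}\right) = \frac{93312}{7}$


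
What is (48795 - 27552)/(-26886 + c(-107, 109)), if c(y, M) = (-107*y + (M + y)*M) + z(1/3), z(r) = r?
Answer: -63729/45656 ≈ -1.3959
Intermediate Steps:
c(y, M) = ⅓ - 107*y + M*(M + y) (c(y, M) = (-107*y + (M + y)*M) + 1/3 = (-107*y + M*(M + y)) + ⅓ = ⅓ - 107*y + M*(M + y))
(48795 - 27552)/(-26886 + c(-107, 109)) = (48795 - 27552)/(-26886 + (⅓ + 109² - 107*(-107) + 109*(-107))) = 21243/(-26886 + (⅓ + 11881 + 11449 - 11663)) = 21243/(-26886 + 35002/3) = 21243/(-45656/3) = 21243*(-3/45656) = -63729/45656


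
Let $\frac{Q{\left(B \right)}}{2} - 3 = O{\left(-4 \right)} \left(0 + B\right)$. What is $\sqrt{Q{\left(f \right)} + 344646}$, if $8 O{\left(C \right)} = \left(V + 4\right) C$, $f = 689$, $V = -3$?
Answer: $\sqrt{343963} \approx 586.48$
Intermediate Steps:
$O{\left(C \right)} = \frac{C}{8}$ ($O{\left(C \right)} = \frac{\left(-3 + 4\right) C}{8} = \frac{1 C}{8} = \frac{C}{8}$)
$Q{\left(B \right)} = 6 - B$ ($Q{\left(B \right)} = 6 + 2 \cdot \frac{1}{8} \left(-4\right) \left(0 + B\right) = 6 + 2 \left(- \frac{B}{2}\right) = 6 - B$)
$\sqrt{Q{\left(f \right)} + 344646} = \sqrt{\left(6 - 689\right) + 344646} = \sqrt{-683 + 344646} = \sqrt{343963}$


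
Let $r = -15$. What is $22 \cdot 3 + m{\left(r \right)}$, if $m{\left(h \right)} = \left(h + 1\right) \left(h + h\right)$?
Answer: $486$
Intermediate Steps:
$m{\left(h \right)} = 2 h \left(1 + h\right)$ ($m{\left(h \right)} = \left(1 + h\right) 2 h = 2 h \left(1 + h\right)$)
$22 \cdot 3 + m{\left(r \right)} = 22 \cdot 3 + 2 \left(-15\right) \left(1 - 15\right) = 66 + 2 \left(-15\right) \left(-14\right) = 66 + 420 = 486$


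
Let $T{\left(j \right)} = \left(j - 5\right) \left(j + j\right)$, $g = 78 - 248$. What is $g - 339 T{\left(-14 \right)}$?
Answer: $-180518$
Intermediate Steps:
$g = -170$ ($g = 78 - 248 = -170$)
$T{\left(j \right)} = 2 j \left(-5 + j\right)$ ($T{\left(j \right)} = \left(-5 + j\right) 2 j = 2 j \left(-5 + j\right)$)
$g - 339 T{\left(-14 \right)} = -170 - 339 \cdot 2 \left(-14\right) \left(-5 - 14\right) = -170 - 339 \cdot 2 \left(-14\right) \left(-19\right) = -170 - 180348 = -180518$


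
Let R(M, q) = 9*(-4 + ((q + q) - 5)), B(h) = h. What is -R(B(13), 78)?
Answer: -1323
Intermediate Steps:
R(M, q) = -81 + 18*q (R(M, q) = 9*(-4 + (2*q - 5)) = 9*(-4 + (-5 + 2*q)) = 9*(-9 + 2*q) = -81 + 18*q)
-R(B(13), 78) = -(-81 + 18*78) = -(-81 + 1404) = -1*1323 = -1323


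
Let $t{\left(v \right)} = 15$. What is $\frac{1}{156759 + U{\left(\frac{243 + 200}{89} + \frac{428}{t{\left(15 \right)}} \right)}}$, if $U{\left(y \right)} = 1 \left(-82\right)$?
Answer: $\frac{1}{156677} \approx 6.3826 \cdot 10^{-6}$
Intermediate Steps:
$U{\left(y \right)} = -82$
$\frac{1}{156759 + U{\left(\frac{243 + 200}{89} + \frac{428}{t{\left(15 \right)}} \right)}} = \frac{1}{156759 - 82} = \frac{1}{156677}$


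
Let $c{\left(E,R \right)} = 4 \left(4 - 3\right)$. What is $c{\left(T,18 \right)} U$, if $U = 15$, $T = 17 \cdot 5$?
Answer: $60$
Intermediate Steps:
$T = 85$
$c{\left(E,R \right)} = 4$ ($c{\left(E,R \right)} = 4 \cdot 1 = 4$)
$c{\left(T,18 \right)} U = 4 \cdot 15 = 60$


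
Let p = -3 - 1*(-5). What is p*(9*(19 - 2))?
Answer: 306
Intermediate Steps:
p = 2 (p = -3 + 5 = 2)
p*(9*(19 - 2)) = 2*(9*(19 - 2)) = 2*(9*17) = 2*153 = 306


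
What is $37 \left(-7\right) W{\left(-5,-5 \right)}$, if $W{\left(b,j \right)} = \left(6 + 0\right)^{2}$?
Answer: $-9324$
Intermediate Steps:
$W{\left(b,j \right)} = 36$ ($W{\left(b,j \right)} = 6^{2} = 36$)
$37 \left(-7\right) W{\left(-5,-5 \right)} = 37 \left(-7\right) 36 = \left(-259\right) 36 = -9324$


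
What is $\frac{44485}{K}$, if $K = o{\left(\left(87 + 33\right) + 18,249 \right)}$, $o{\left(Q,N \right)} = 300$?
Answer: $\frac{8897}{60} \approx 148.28$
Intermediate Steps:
$K = 300$
$\frac{44485}{K} = \frac{44485}{300} = 44485 \cdot \frac{1}{300} = \frac{8897}{60}$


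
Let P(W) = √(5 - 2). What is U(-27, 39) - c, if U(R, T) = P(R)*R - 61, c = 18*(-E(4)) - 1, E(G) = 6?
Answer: 48 - 27*√3 ≈ 1.2346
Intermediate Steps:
P(W) = √3
c = -109 (c = 18*(-1*6) - 1 = 18*(-6) - 1 = -108 - 1 = -109)
U(R, T) = -61 + R*√3 (U(R, T) = √3*R - 61 = R*√3 - 61 = -61 + R*√3)
U(-27, 39) - c = (-61 - 27*√3) - 1*(-109) = (-61 - 27*√3) + 109 = 48 - 27*√3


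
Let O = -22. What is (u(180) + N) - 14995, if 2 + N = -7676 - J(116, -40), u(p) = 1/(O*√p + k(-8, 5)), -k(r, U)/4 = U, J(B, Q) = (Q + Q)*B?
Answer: -58072047/4336 - 33*√5/21680 ≈ -13393.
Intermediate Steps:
J(B, Q) = 2*B*Q (J(B, Q) = (2*Q)*B = 2*B*Q)
k(r, U) = -4*U
u(p) = 1/(-20 - 22*√p) (u(p) = 1/(-22*√p - 4*5) = 1/(-22*√p - 20) = 1/(-20 - 22*√p))
N = 1602 (N = -2 + (-7676 - 2*116*(-40)) = -2 + (-7676 - 1*(-9280)) = -2 + (-7676 + 9280) = -2 + 1604 = 1602)
(u(180) + N) - 14995 = (-1/(20 + 22*√180) + 1602) - 14995 = (-1/(20 + 22*(6*√5)) + 1602) - 14995 = (-1/(20 + 132*√5) + 1602) - 14995 = (1602 - 1/(20 + 132*√5)) - 14995 = -13393 - 1/(20 + 132*√5)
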